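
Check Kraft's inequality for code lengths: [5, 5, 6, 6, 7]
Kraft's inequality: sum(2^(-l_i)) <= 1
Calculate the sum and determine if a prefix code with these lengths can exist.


Sum = 2^(-5) + 2^(-5) + 2^(-6) + 2^(-6) + 2^(-7)
    = 0.03125 + 0.03125 + 0.015625 + 0.015625 + 0.0078125
    = 13/128 = 0.1015625
Since 0.1015625 <= 1, Kraft's inequality IS satisfied.
A prefix code with these lengths CAN exist.

Kraft sum = 0.1015625. Satisfied.


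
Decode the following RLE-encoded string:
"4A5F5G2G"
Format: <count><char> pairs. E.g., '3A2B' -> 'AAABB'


Expanding each <count><char> pair:
  4A -> 'AAAA'
  5F -> 'FFFFF'
  5G -> 'GGGGG'
  2G -> 'GG'

Decoded = AAAAFFFFFGGGGGGG


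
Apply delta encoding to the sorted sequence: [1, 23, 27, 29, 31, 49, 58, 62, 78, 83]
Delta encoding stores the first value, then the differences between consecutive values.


First value: 1
Deltas:
  23 - 1 = 22
  27 - 23 = 4
  29 - 27 = 2
  31 - 29 = 2
  49 - 31 = 18
  58 - 49 = 9
  62 - 58 = 4
  78 - 62 = 16
  83 - 78 = 5


Delta encoded: [1, 22, 4, 2, 2, 18, 9, 4, 16, 5]


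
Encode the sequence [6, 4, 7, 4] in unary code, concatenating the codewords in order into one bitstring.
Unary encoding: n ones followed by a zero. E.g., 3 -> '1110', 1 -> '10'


Encode each number as n ones followed by a terminating 0:
  6 -> 1111110 (7 bits)
  4 -> 11110 (5 bits)
  7 -> 11111110 (8 bits)
  4 -> 11110 (5 bits)
Total length = 7 + 5 + 8 + 5 = 25 bits.

Unary([6, 4, 7, 4]) = 1111110111101111111011110 (25 bits)


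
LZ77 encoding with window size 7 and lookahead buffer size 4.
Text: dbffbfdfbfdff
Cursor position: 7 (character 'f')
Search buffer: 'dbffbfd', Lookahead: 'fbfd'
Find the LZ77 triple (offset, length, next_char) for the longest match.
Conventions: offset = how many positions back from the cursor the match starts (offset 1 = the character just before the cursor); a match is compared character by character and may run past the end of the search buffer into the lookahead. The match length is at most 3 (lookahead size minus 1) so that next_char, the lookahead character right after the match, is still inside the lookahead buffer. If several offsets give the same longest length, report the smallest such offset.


Try each offset into the search buffer:
  offset=1 (pos 6, char 'd'): match length 0
  offset=2 (pos 5, char 'f'): match length 1
  offset=3 (pos 4, char 'b'): match length 0
  offset=4 (pos 3, char 'f'): match length 3
  offset=5 (pos 2, char 'f'): match length 1
  offset=6 (pos 1, char 'b'): match length 0
  offset=7 (pos 0, char 'd'): match length 0
Longest match has length 3 at offset 4.
next_char = character at position 7 + 3 = 10 -> 'd'

Best match: offset=4, length=3 (matching 'fbf' starting at position 3)
LZ77 triple: (4, 3, 'd')


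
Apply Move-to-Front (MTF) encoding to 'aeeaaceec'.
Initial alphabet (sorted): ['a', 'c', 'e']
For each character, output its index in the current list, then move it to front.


MTF encoding:
'a': index 0 in ['a', 'c', 'e'] -> ['a', 'c', 'e']
'e': index 2 in ['a', 'c', 'e'] -> ['e', 'a', 'c']
'e': index 0 in ['e', 'a', 'c'] -> ['e', 'a', 'c']
'a': index 1 in ['e', 'a', 'c'] -> ['a', 'e', 'c']
'a': index 0 in ['a', 'e', 'c'] -> ['a', 'e', 'c']
'c': index 2 in ['a', 'e', 'c'] -> ['c', 'a', 'e']
'e': index 2 in ['c', 'a', 'e'] -> ['e', 'c', 'a']
'e': index 0 in ['e', 'c', 'a'] -> ['e', 'c', 'a']
'c': index 1 in ['e', 'c', 'a'] -> ['c', 'e', 'a']


Output: [0, 2, 0, 1, 0, 2, 2, 0, 1]


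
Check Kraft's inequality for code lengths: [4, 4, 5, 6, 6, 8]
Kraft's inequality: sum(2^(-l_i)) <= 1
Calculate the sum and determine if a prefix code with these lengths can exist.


Sum = 2^(-4) + 2^(-4) + 2^(-5) + 2^(-6) + 2^(-6) + 2^(-8)
    = 0.0625 + 0.0625 + 0.03125 + 0.015625 + 0.015625 + 0.00390625
    = 49/256 = 0.19140625
Since 0.19140625 <= 1, Kraft's inequality IS satisfied.
A prefix code with these lengths CAN exist.

Kraft sum = 0.19140625. Satisfied.


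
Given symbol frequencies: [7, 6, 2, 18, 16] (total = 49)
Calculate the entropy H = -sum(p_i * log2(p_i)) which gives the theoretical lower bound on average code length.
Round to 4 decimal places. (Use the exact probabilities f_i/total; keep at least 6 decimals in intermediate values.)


Per-symbol terms -p_i * log2(p_i) with p_i = f_i/49:
  p = 7/49 = 0.142857: log2(p) = -2.807355, -p*log2(p) = 0.401051
  p = 6/49 = 0.122449: log2(p) = -3.029747, -p*log2(p) = 0.370989
  p = 2/49 = 0.040816: log2(p) = -4.614710, -p*log2(p) = 0.188356
  p = 18/49 = 0.367347: log2(p) = -1.444785, -p*log2(p) = 0.530737
  p = 16/49 = 0.326531: log2(p) = -1.614710, -p*log2(p) = 0.527252
H = 0.401051 + 0.370989 + 0.188356 + 0.530737 + 0.527252 = 2.018385

H = 2.0184 bits/symbol


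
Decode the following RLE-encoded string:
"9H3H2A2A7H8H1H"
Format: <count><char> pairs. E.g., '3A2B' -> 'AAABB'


Expanding each <count><char> pair:
  9H -> 'HHHHHHHHH'
  3H -> 'HHH'
  2A -> 'AA'
  2A -> 'AA'
  7H -> 'HHHHHHH'
  8H -> 'HHHHHHHH'
  1H -> 'H'

Decoded = HHHHHHHHHHHHAAAAHHHHHHHHHHHHHHHH


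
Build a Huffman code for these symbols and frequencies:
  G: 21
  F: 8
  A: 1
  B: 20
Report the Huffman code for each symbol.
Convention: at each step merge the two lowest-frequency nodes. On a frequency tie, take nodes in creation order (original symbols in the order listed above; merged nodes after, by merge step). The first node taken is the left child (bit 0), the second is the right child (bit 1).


Huffman tree construction:
Step 1: Merge A(1) + F(8) = 9
Step 2: Merge (A+F)(9) + B(20) = 29
Step 3: Merge G(21) + ((A+F)+B)(29) = 50
Read each symbol's code off the tree from the root (left child = 0, right child = 1).

Codes:
  G: 0 (length 1)
  F: 101 (length 3)
  A: 100 (length 3)
  B: 11 (length 2)
Average code length: 88/50 = 1.7600 bits/symbol


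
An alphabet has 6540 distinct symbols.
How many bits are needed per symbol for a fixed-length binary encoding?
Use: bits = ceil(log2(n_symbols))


log2(6540) = 12.6751
Bracket: 2^12 = 4096 < 6540 <= 2^13 = 8192
So ceil(log2(6540)) = 13

bits = ceil(log2(6540)) = ceil(12.6751) = 13 bits


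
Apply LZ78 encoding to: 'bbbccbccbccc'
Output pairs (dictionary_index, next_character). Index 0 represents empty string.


LZ78 encoding steps:
Dictionary: {0: ''}
Step 1: w='' (idx 0), next='b' -> output (0, 'b'), add 'b' as idx 1
Step 2: w='b' (idx 1), next='b' -> output (1, 'b'), add 'bb' as idx 2
Step 3: w='' (idx 0), next='c' -> output (0, 'c'), add 'c' as idx 3
Step 4: w='c' (idx 3), next='b' -> output (3, 'b'), add 'cb' as idx 4
Step 5: w='c' (idx 3), next='c' -> output (3, 'c'), add 'cc' as idx 5
Step 6: w='b' (idx 1), next='c' -> output (1, 'c'), add 'bc' as idx 6
Step 7: w='cc' (idx 5), end of input -> output (5, '')


Encoded: [(0, 'b'), (1, 'b'), (0, 'c'), (3, 'b'), (3, 'c'), (1, 'c'), (5, '')]


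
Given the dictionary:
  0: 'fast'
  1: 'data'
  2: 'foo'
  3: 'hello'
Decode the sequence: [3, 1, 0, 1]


Look up each index in the dictionary:
  3 -> 'hello'
  1 -> 'data'
  0 -> 'fast'
  1 -> 'data'

Decoded: "hello data fast data"


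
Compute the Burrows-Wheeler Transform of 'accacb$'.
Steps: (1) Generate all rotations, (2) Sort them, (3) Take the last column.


Rotations (sorted):
  0: $accacb -> last char: b
  1: acb$acc -> last char: c
  2: accacb$ -> last char: $
  3: b$accac -> last char: c
  4: cacb$ac -> last char: c
  5: cb$acca -> last char: a
  6: ccacb$a -> last char: a


BWT = bc$ccaa


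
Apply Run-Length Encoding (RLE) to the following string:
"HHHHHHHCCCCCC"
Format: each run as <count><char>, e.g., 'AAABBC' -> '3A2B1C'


Scanning runs left to right:
  i=0: run of 'H' x 7 -> '7H'
  i=7: run of 'C' x 6 -> '6C'

RLE = 7H6C


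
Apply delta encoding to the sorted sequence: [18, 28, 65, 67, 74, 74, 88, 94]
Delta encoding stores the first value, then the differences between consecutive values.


First value: 18
Deltas:
  28 - 18 = 10
  65 - 28 = 37
  67 - 65 = 2
  74 - 67 = 7
  74 - 74 = 0
  88 - 74 = 14
  94 - 88 = 6


Delta encoded: [18, 10, 37, 2, 7, 0, 14, 6]


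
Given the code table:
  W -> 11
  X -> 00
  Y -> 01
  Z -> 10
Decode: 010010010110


Decoding:
01 -> Y
00 -> X
10 -> Z
01 -> Y
01 -> Y
10 -> Z


Result: YXZYYZ


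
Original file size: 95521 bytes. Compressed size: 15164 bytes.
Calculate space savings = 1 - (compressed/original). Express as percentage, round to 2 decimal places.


ratio = compressed/original = 15164/95521 = 0.15875
savings = 1 - ratio = 1 - 0.15875 = 0.84125
as a percentage: 0.84125 * 100 = 84.12%

Space savings = 1 - 15164/95521 = 84.12%


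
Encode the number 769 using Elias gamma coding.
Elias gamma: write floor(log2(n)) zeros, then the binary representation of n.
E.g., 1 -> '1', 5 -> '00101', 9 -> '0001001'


num_bits = floor(log2(769)) + 1 = 10
leading_zeros = num_bits - 1 = 9
binary(769) = 1100000001

Elias gamma(769) = '000000000' + '1100000001' = 0000000001100000001 (19 bits)


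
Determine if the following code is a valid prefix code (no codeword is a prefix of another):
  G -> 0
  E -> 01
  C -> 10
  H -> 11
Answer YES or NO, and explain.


Checking each pair (does one codeword prefix another?):
  G='0' vs E='01': prefix -- VIOLATION

NO -- this is NOT a valid prefix code. G (0) is a prefix of E (01).


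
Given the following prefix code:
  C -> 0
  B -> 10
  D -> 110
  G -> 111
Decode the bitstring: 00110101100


Decoding step by step:
Bits 0 -> C
Bits 0 -> C
Bits 110 -> D
Bits 10 -> B
Bits 110 -> D
Bits 0 -> C


Decoded message: CCDBDC


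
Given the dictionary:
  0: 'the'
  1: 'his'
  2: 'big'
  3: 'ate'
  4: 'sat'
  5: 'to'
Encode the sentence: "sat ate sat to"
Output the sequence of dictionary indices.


Look up each word in the dictionary:
  'sat' -> 4
  'ate' -> 3
  'sat' -> 4
  'to' -> 5

Encoded: [4, 3, 4, 5]


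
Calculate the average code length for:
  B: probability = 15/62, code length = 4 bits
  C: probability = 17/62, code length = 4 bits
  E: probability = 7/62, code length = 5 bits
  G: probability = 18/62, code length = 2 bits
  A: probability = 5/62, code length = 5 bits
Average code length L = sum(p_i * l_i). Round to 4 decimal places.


Weighted contributions p_i * l_i:
  B: (15/62) * 4 = 60/62
  C: (17/62) * 4 = 68/62
  E: (7/62) * 5 = 35/62
  G: (18/62) * 2 = 36/62
  A: (5/62) * 5 = 25/62
Sum = (60 + 68 + 35 + 36 + 25)/62 = 224/62

L = 224/62 = 3.6129 bits/symbol


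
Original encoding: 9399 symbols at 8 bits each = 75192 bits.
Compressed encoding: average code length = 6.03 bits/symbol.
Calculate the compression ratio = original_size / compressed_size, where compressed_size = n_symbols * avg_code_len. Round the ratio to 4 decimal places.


original_size = n_symbols * orig_bits = 9399 * 8 = 75192 bits
compressed_size = n_symbols * avg_code_len = 9399 * 6.03 = 56675.97 bits
ratio = original_size / compressed_size = 75192 / 56675.97 = 1.3267

Compression ratio = 1.3267


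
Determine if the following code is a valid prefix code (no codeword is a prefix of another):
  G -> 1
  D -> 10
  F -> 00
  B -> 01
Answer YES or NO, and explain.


Checking each pair (does one codeword prefix another?):
  G='1' vs D='10': prefix -- VIOLATION

NO -- this is NOT a valid prefix code. G (1) is a prefix of D (10).


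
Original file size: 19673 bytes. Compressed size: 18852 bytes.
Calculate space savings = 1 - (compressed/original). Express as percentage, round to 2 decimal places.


ratio = compressed/original = 18852/19673 = 0.958268
savings = 1 - ratio = 1 - 0.958268 = 0.041732
as a percentage: 0.041732 * 100 = 4.17%

Space savings = 1 - 18852/19673 = 4.17%


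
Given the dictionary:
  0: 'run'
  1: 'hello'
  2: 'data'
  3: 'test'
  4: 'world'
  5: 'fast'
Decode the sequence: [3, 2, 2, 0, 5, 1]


Look up each index in the dictionary:
  3 -> 'test'
  2 -> 'data'
  2 -> 'data'
  0 -> 'run'
  5 -> 'fast'
  1 -> 'hello'

Decoded: "test data data run fast hello"


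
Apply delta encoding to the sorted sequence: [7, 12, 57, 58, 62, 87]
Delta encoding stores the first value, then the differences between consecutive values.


First value: 7
Deltas:
  12 - 7 = 5
  57 - 12 = 45
  58 - 57 = 1
  62 - 58 = 4
  87 - 62 = 25


Delta encoded: [7, 5, 45, 1, 4, 25]


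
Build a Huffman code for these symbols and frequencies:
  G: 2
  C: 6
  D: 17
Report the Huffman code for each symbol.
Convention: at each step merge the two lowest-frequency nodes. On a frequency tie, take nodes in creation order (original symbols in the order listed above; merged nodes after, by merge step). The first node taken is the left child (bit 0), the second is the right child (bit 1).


Huffman tree construction:
Step 1: Merge G(2) + C(6) = 8
Step 2: Merge (G+C)(8) + D(17) = 25
Read each symbol's code off the tree from the root (left child = 0, right child = 1).

Codes:
  G: 00 (length 2)
  C: 01 (length 2)
  D: 1 (length 1)
Average code length: 33/25 = 1.3200 bits/symbol


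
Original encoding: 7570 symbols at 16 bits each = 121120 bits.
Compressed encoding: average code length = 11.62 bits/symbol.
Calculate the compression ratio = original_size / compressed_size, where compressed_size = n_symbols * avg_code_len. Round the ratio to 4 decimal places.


original_size = n_symbols * orig_bits = 7570 * 16 = 121120 bits
compressed_size = n_symbols * avg_code_len = 7570 * 11.62 = 87963.4 bits
ratio = original_size / compressed_size = 121120 / 87963.4 = 1.3769

Compression ratio = 1.3769


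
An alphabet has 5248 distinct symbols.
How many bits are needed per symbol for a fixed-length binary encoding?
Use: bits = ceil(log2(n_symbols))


log2(5248) = 12.3576
Bracket: 2^12 = 4096 < 5248 <= 2^13 = 8192
So ceil(log2(5248)) = 13

bits = ceil(log2(5248)) = ceil(12.3576) = 13 bits


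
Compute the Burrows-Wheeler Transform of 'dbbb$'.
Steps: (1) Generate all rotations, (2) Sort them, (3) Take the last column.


Rotations (sorted):
  0: $dbbb -> last char: b
  1: b$dbb -> last char: b
  2: bb$db -> last char: b
  3: bbb$d -> last char: d
  4: dbbb$ -> last char: $


BWT = bbbd$


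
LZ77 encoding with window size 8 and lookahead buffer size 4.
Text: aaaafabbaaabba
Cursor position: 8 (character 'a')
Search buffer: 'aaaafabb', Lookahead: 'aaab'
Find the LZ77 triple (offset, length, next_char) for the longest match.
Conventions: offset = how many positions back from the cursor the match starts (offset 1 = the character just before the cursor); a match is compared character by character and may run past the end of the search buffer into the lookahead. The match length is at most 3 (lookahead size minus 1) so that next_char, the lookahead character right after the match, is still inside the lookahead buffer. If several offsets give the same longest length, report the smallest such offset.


Try each offset into the search buffer:
  offset=1 (pos 7, char 'b'): match length 0
  offset=2 (pos 6, char 'b'): match length 0
  offset=3 (pos 5, char 'a'): match length 1
  offset=4 (pos 4, char 'f'): match length 0
  offset=5 (pos 3, char 'a'): match length 1
  offset=6 (pos 2, char 'a'): match length 2
  offset=7 (pos 1, char 'a'): match length 3
  offset=8 (pos 0, char 'a'): match length 3
Longest match has length 3, found at offsets 7, 8; take the smallest, offset 7.
next_char = character at position 8 + 3 = 11 -> 'b'

Best match: offset=7, length=3 (matching 'aaa' starting at position 1)
LZ77 triple: (7, 3, 'b')


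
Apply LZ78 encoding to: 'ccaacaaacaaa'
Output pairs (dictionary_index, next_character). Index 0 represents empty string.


LZ78 encoding steps:
Dictionary: {0: ''}
Step 1: w='' (idx 0), next='c' -> output (0, 'c'), add 'c' as idx 1
Step 2: w='c' (idx 1), next='a' -> output (1, 'a'), add 'ca' as idx 2
Step 3: w='' (idx 0), next='a' -> output (0, 'a'), add 'a' as idx 3
Step 4: w='ca' (idx 2), next='a' -> output (2, 'a'), add 'caa' as idx 4
Step 5: w='a' (idx 3), next='c' -> output (3, 'c'), add 'ac' as idx 5
Step 6: w='a' (idx 3), next='a' -> output (3, 'a'), add 'aa' as idx 6
Step 7: w='a' (idx 3), end of input -> output (3, '')


Encoded: [(0, 'c'), (1, 'a'), (0, 'a'), (2, 'a'), (3, 'c'), (3, 'a'), (3, '')]


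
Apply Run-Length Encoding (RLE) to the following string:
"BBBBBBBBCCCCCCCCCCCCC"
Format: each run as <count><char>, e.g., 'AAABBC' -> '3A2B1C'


Scanning runs left to right:
  i=0: run of 'B' x 8 -> '8B'
  i=8: run of 'C' x 13 -> '13C'

RLE = 8B13C


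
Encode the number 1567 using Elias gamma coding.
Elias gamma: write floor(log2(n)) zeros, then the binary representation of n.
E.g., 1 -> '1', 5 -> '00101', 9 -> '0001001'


num_bits = floor(log2(1567)) + 1 = 11
leading_zeros = num_bits - 1 = 10
binary(1567) = 11000011111

Elias gamma(1567) = '0000000000' + '11000011111' = 000000000011000011111 (21 bits)


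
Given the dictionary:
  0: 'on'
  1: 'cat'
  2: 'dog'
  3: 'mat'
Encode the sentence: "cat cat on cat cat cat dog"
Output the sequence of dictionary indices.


Look up each word in the dictionary:
  'cat' -> 1
  'cat' -> 1
  'on' -> 0
  'cat' -> 1
  'cat' -> 1
  'cat' -> 1
  'dog' -> 2

Encoded: [1, 1, 0, 1, 1, 1, 2]


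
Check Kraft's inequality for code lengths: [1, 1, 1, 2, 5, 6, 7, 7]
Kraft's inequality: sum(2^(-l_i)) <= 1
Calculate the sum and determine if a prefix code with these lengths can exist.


Sum = 2^(-1) + 2^(-1) + 2^(-1) + 2^(-2) + 2^(-5) + 2^(-6) + 2^(-7) + 2^(-7)
    = 0.5 + 0.5 + 0.5 + 0.25 + 0.03125 + 0.015625 + 0.0078125 + 0.0078125
    = 232/128 = 1.8125
Since 1.8125 > 1, Kraft's inequality is NOT satisfied.
A prefix code with these lengths CANNOT exist.

Kraft sum = 1.8125. Not satisfied.


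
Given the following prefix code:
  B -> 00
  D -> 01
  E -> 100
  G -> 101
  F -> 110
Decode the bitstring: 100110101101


Decoding step by step:
Bits 100 -> E
Bits 110 -> F
Bits 101 -> G
Bits 101 -> G


Decoded message: EFGG


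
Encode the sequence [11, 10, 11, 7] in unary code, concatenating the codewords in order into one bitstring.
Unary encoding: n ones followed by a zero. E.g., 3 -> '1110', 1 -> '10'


Encode each number as n ones followed by a terminating 0:
  11 -> 111111111110 (12 bits)
  10 -> 11111111110 (11 bits)
  11 -> 111111111110 (12 bits)
  7 -> 11111110 (8 bits)
Total length = 12 + 11 + 12 + 8 = 43 bits.

Unary([11, 10, 11, 7]) = 1111111111101111111111011111111111011111110 (43 bits)


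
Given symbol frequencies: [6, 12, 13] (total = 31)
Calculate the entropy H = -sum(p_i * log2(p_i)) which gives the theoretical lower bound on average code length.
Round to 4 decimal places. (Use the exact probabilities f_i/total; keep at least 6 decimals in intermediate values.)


Per-symbol terms -p_i * log2(p_i) with p_i = f_i/31:
  p = 6/31 = 0.193548: log2(p) = -2.369234, -p*log2(p) = 0.458561
  p = 12/31 = 0.387097: log2(p) = -1.369234, -p*log2(p) = 0.530026
  p = 13/31 = 0.419355: log2(p) = -1.253757, -p*log2(p) = 0.525769
H = 0.458561 + 0.530026 + 0.525769 = 1.514356

H = 1.5144 bits/symbol


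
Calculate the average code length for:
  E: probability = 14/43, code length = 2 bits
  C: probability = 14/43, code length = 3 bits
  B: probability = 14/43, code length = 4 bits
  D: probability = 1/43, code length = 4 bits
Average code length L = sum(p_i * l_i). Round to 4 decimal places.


Weighted contributions p_i * l_i:
  E: (14/43) * 2 = 28/43
  C: (14/43) * 3 = 42/43
  B: (14/43) * 4 = 56/43
  D: (1/43) * 4 = 4/43
Sum = (28 + 42 + 56 + 4)/43 = 130/43

L = 130/43 = 3.0233 bits/symbol


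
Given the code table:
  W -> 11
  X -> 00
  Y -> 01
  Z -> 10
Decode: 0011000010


Decoding:
00 -> X
11 -> W
00 -> X
00 -> X
10 -> Z


Result: XWXXZ


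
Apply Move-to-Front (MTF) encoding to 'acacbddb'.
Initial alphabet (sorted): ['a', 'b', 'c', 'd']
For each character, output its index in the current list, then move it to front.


MTF encoding:
'a': index 0 in ['a', 'b', 'c', 'd'] -> ['a', 'b', 'c', 'd']
'c': index 2 in ['a', 'b', 'c', 'd'] -> ['c', 'a', 'b', 'd']
'a': index 1 in ['c', 'a', 'b', 'd'] -> ['a', 'c', 'b', 'd']
'c': index 1 in ['a', 'c', 'b', 'd'] -> ['c', 'a', 'b', 'd']
'b': index 2 in ['c', 'a', 'b', 'd'] -> ['b', 'c', 'a', 'd']
'd': index 3 in ['b', 'c', 'a', 'd'] -> ['d', 'b', 'c', 'a']
'd': index 0 in ['d', 'b', 'c', 'a'] -> ['d', 'b', 'c', 'a']
'b': index 1 in ['d', 'b', 'c', 'a'] -> ['b', 'd', 'c', 'a']


Output: [0, 2, 1, 1, 2, 3, 0, 1]


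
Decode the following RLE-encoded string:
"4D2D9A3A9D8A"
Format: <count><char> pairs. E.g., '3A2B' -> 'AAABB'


Expanding each <count><char> pair:
  4D -> 'DDDD'
  2D -> 'DD'
  9A -> 'AAAAAAAAA'
  3A -> 'AAA'
  9D -> 'DDDDDDDDD'
  8A -> 'AAAAAAAA'

Decoded = DDDDDDAAAAAAAAAAAADDDDDDDDDAAAAAAAA


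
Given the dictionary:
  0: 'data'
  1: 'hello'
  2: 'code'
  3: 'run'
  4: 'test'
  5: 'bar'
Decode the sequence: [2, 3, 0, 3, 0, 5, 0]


Look up each index in the dictionary:
  2 -> 'code'
  3 -> 'run'
  0 -> 'data'
  3 -> 'run'
  0 -> 'data'
  5 -> 'bar'
  0 -> 'data'

Decoded: "code run data run data bar data"


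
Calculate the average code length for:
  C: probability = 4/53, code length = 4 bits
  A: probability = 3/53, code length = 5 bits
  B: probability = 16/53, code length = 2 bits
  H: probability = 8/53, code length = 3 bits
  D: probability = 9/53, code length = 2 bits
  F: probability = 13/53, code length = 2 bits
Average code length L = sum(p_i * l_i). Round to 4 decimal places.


Weighted contributions p_i * l_i:
  C: (4/53) * 4 = 16/53
  A: (3/53) * 5 = 15/53
  B: (16/53) * 2 = 32/53
  H: (8/53) * 3 = 24/53
  D: (9/53) * 2 = 18/53
  F: (13/53) * 2 = 26/53
Sum = (16 + 15 + 32 + 24 + 18 + 26)/53 = 131/53

L = 131/53 = 2.4717 bits/symbol


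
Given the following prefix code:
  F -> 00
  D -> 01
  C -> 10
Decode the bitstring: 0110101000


Decoding step by step:
Bits 01 -> D
Bits 10 -> C
Bits 10 -> C
Bits 10 -> C
Bits 00 -> F


Decoded message: DCCCF


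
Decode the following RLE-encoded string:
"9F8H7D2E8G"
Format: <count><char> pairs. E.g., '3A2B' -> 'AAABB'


Expanding each <count><char> pair:
  9F -> 'FFFFFFFFF'
  8H -> 'HHHHHHHH'
  7D -> 'DDDDDDD'
  2E -> 'EE'
  8G -> 'GGGGGGGG'

Decoded = FFFFFFFFFHHHHHHHHDDDDDDDEEGGGGGGGG


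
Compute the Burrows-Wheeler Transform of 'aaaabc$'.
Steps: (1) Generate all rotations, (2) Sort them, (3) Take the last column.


Rotations (sorted):
  0: $aaaabc -> last char: c
  1: aaaabc$ -> last char: $
  2: aaabc$a -> last char: a
  3: aabc$aa -> last char: a
  4: abc$aaa -> last char: a
  5: bc$aaaa -> last char: a
  6: c$aaaab -> last char: b


BWT = c$aaaab


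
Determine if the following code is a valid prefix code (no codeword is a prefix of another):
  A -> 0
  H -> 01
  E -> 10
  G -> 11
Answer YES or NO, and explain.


Checking each pair (does one codeword prefix another?):
  A='0' vs H='01': prefix -- VIOLATION

NO -- this is NOT a valid prefix code. A (0) is a prefix of H (01).


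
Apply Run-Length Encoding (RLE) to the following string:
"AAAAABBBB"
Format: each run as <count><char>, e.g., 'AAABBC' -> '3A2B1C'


Scanning runs left to right:
  i=0: run of 'A' x 5 -> '5A'
  i=5: run of 'B' x 4 -> '4B'

RLE = 5A4B


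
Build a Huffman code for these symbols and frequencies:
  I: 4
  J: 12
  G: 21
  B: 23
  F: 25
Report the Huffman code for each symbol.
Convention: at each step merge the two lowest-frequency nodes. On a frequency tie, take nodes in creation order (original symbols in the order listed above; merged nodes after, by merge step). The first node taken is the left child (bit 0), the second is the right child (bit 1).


Huffman tree construction:
Step 1: Merge I(4) + J(12) = 16
Step 2: Merge (I+J)(16) + G(21) = 37
Step 3: Merge B(23) + F(25) = 48
Step 4: Merge ((I+J)+G)(37) + (B+F)(48) = 85
Read each symbol's code off the tree from the root (left child = 0, right child = 1).

Codes:
  I: 000 (length 3)
  J: 001 (length 3)
  G: 01 (length 2)
  B: 10 (length 2)
  F: 11 (length 2)
Average code length: 186/85 = 2.1882 bits/symbol


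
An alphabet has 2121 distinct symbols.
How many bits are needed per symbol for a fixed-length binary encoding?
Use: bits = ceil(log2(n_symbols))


log2(2121) = 11.0505
Bracket: 2^11 = 2048 < 2121 <= 2^12 = 4096
So ceil(log2(2121)) = 12

bits = ceil(log2(2121)) = ceil(11.0505) = 12 bits


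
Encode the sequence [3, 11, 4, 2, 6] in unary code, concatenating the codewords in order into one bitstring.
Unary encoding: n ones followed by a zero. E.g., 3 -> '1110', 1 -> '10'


Encode each number as n ones followed by a terminating 0:
  3 -> 1110 (4 bits)
  11 -> 111111111110 (12 bits)
  4 -> 11110 (5 bits)
  2 -> 110 (3 bits)
  6 -> 1111110 (7 bits)
Total length = 4 + 12 + 5 + 3 + 7 = 31 bits.

Unary([3, 11, 4, 2, 6]) = 1110111111111110111101101111110 (31 bits)


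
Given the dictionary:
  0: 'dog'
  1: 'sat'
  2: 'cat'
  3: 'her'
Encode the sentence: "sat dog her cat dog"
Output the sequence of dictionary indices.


Look up each word in the dictionary:
  'sat' -> 1
  'dog' -> 0
  'her' -> 3
  'cat' -> 2
  'dog' -> 0

Encoded: [1, 0, 3, 2, 0]


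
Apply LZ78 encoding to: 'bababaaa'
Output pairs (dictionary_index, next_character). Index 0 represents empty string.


LZ78 encoding steps:
Dictionary: {0: ''}
Step 1: w='' (idx 0), next='b' -> output (0, 'b'), add 'b' as idx 1
Step 2: w='' (idx 0), next='a' -> output (0, 'a'), add 'a' as idx 2
Step 3: w='b' (idx 1), next='a' -> output (1, 'a'), add 'ba' as idx 3
Step 4: w='ba' (idx 3), next='a' -> output (3, 'a'), add 'baa' as idx 4
Step 5: w='a' (idx 2), end of input -> output (2, '')


Encoded: [(0, 'b'), (0, 'a'), (1, 'a'), (3, 'a'), (2, '')]


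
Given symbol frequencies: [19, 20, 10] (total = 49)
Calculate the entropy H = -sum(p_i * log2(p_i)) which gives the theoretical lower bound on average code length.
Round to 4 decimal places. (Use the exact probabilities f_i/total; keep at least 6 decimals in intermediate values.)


Per-symbol terms -p_i * log2(p_i) with p_i = f_i/49:
  p = 19/49 = 0.387755: log2(p) = -1.366782, -p*log2(p) = 0.529977
  p = 20/49 = 0.408163: log2(p) = -1.292782, -p*log2(p) = 0.527666
  p = 10/49 = 0.204082: log2(p) = -2.292782, -p*log2(p) = 0.467915
H = 0.529977 + 0.527666 + 0.467915 = 1.525558

H = 1.5256 bits/symbol


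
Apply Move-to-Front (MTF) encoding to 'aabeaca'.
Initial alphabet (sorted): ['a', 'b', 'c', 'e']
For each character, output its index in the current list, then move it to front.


MTF encoding:
'a': index 0 in ['a', 'b', 'c', 'e'] -> ['a', 'b', 'c', 'e']
'a': index 0 in ['a', 'b', 'c', 'e'] -> ['a', 'b', 'c', 'e']
'b': index 1 in ['a', 'b', 'c', 'e'] -> ['b', 'a', 'c', 'e']
'e': index 3 in ['b', 'a', 'c', 'e'] -> ['e', 'b', 'a', 'c']
'a': index 2 in ['e', 'b', 'a', 'c'] -> ['a', 'e', 'b', 'c']
'c': index 3 in ['a', 'e', 'b', 'c'] -> ['c', 'a', 'e', 'b']
'a': index 1 in ['c', 'a', 'e', 'b'] -> ['a', 'c', 'e', 'b']


Output: [0, 0, 1, 3, 2, 3, 1]


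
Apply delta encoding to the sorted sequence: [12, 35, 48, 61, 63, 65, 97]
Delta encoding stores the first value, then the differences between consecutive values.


First value: 12
Deltas:
  35 - 12 = 23
  48 - 35 = 13
  61 - 48 = 13
  63 - 61 = 2
  65 - 63 = 2
  97 - 65 = 32


Delta encoded: [12, 23, 13, 13, 2, 2, 32]


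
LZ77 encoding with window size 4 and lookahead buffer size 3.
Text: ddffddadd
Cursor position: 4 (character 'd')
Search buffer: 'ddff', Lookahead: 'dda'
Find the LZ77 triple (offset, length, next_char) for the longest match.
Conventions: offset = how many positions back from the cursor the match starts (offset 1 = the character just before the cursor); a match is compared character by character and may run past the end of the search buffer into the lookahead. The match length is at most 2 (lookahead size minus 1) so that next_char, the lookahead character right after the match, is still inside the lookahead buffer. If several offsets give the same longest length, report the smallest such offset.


Try each offset into the search buffer:
  offset=1 (pos 3, char 'f'): match length 0
  offset=2 (pos 2, char 'f'): match length 0
  offset=3 (pos 1, char 'd'): match length 1
  offset=4 (pos 0, char 'd'): match length 2
Longest match has length 2 at offset 4.
next_char = character at position 4 + 2 = 6 -> 'a'

Best match: offset=4, length=2 (matching 'dd' starting at position 0)
LZ77 triple: (4, 2, 'a')


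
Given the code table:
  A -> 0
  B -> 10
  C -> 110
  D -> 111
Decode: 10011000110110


Decoding:
10 -> B
0 -> A
110 -> C
0 -> A
0 -> A
110 -> C
110 -> C


Result: BACAACC


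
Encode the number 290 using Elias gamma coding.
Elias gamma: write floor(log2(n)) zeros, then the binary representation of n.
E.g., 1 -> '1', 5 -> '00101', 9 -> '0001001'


num_bits = floor(log2(290)) + 1 = 9
leading_zeros = num_bits - 1 = 8
binary(290) = 100100010

Elias gamma(290) = '00000000' + '100100010' = 00000000100100010 (17 bits)


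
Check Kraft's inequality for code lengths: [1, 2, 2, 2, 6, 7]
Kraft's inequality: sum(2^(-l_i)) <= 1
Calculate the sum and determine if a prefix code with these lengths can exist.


Sum = 2^(-1) + 2^(-2) + 2^(-2) + 2^(-2) + 2^(-6) + 2^(-7)
    = 0.5 + 0.25 + 0.25 + 0.25 + 0.015625 + 0.0078125
    = 163/128 = 1.2734375
Since 1.2734375 > 1, Kraft's inequality is NOT satisfied.
A prefix code with these lengths CANNOT exist.

Kraft sum = 1.2734375. Not satisfied.


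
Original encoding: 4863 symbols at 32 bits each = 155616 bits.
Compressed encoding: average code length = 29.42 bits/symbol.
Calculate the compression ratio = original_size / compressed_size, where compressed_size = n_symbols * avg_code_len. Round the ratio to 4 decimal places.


original_size = n_symbols * orig_bits = 4863 * 32 = 155616 bits
compressed_size = n_symbols * avg_code_len = 4863 * 29.42 = 143069.46 bits
ratio = original_size / compressed_size = 155616 / 143069.46 = 1.0877

Compression ratio = 1.0877


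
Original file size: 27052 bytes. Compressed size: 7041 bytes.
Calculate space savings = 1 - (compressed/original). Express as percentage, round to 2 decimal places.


ratio = compressed/original = 7041/27052 = 0.260277
savings = 1 - ratio = 1 - 0.260277 = 0.739723
as a percentage: 0.739723 * 100 = 73.97%

Space savings = 1 - 7041/27052 = 73.97%


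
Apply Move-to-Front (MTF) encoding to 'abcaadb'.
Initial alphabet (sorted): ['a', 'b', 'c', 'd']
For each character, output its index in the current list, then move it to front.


MTF encoding:
'a': index 0 in ['a', 'b', 'c', 'd'] -> ['a', 'b', 'c', 'd']
'b': index 1 in ['a', 'b', 'c', 'd'] -> ['b', 'a', 'c', 'd']
'c': index 2 in ['b', 'a', 'c', 'd'] -> ['c', 'b', 'a', 'd']
'a': index 2 in ['c', 'b', 'a', 'd'] -> ['a', 'c', 'b', 'd']
'a': index 0 in ['a', 'c', 'b', 'd'] -> ['a', 'c', 'b', 'd']
'd': index 3 in ['a', 'c', 'b', 'd'] -> ['d', 'a', 'c', 'b']
'b': index 3 in ['d', 'a', 'c', 'b'] -> ['b', 'd', 'a', 'c']


Output: [0, 1, 2, 2, 0, 3, 3]


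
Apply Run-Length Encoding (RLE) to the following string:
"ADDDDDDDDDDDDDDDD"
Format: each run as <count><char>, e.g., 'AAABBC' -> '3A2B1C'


Scanning runs left to right:
  i=0: run of 'A' x 1 -> '1A'
  i=1: run of 'D' x 16 -> '16D'

RLE = 1A16D


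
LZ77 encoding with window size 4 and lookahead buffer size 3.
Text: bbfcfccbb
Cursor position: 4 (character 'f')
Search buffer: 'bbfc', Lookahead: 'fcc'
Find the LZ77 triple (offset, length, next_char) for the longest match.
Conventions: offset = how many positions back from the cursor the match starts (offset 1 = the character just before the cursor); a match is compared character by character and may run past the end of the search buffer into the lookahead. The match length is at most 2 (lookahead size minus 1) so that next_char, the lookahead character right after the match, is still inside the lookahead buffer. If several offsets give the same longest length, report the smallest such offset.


Try each offset into the search buffer:
  offset=1 (pos 3, char 'c'): match length 0
  offset=2 (pos 2, char 'f'): match length 2
  offset=3 (pos 1, char 'b'): match length 0
  offset=4 (pos 0, char 'b'): match length 0
Longest match has length 2 at offset 2.
next_char = character at position 4 + 2 = 6 -> 'c'

Best match: offset=2, length=2 (matching 'fc' starting at position 2)
LZ77 triple: (2, 2, 'c')


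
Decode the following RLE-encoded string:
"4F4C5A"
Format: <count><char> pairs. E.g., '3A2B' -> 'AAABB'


Expanding each <count><char> pair:
  4F -> 'FFFF'
  4C -> 'CCCC'
  5A -> 'AAAAA'

Decoded = FFFFCCCCAAAAA


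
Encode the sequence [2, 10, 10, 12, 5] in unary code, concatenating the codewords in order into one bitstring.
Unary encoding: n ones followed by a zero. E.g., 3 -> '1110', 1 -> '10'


Encode each number as n ones followed by a terminating 0:
  2 -> 110 (3 bits)
  10 -> 11111111110 (11 bits)
  10 -> 11111111110 (11 bits)
  12 -> 1111111111110 (13 bits)
  5 -> 111110 (6 bits)
Total length = 3 + 11 + 11 + 13 + 6 = 44 bits.

Unary([2, 10, 10, 12, 5]) = 11011111111110111111111101111111111110111110 (44 bits)


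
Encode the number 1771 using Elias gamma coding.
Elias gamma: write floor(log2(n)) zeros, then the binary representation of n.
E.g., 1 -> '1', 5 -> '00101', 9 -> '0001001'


num_bits = floor(log2(1771)) + 1 = 11
leading_zeros = num_bits - 1 = 10
binary(1771) = 11011101011

Elias gamma(1771) = '0000000000' + '11011101011' = 000000000011011101011 (21 bits)


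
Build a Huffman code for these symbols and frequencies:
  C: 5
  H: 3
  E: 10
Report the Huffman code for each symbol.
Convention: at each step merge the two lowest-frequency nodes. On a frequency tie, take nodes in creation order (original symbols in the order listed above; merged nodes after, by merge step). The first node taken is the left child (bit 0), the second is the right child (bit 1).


Huffman tree construction:
Step 1: Merge H(3) + C(5) = 8
Step 2: Merge (H+C)(8) + E(10) = 18
Read each symbol's code off the tree from the root (left child = 0, right child = 1).

Codes:
  C: 01 (length 2)
  H: 00 (length 2)
  E: 1 (length 1)
Average code length: 26/18 = 1.4444 bits/symbol


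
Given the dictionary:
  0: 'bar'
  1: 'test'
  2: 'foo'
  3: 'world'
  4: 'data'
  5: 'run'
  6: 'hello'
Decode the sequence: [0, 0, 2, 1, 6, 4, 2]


Look up each index in the dictionary:
  0 -> 'bar'
  0 -> 'bar'
  2 -> 'foo'
  1 -> 'test'
  6 -> 'hello'
  4 -> 'data'
  2 -> 'foo'

Decoded: "bar bar foo test hello data foo"


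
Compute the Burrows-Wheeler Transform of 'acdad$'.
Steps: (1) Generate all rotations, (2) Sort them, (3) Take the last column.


Rotations (sorted):
  0: $acdad -> last char: d
  1: acdad$ -> last char: $
  2: ad$acd -> last char: d
  3: cdad$a -> last char: a
  4: d$acda -> last char: a
  5: dad$ac -> last char: c


BWT = d$daac


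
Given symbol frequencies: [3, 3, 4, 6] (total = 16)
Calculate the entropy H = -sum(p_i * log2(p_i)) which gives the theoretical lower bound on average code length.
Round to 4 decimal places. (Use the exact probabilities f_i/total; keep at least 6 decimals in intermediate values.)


Per-symbol terms -p_i * log2(p_i) with p_i = f_i/16:
  p = 3/16 = 0.187500: log2(p) = -2.415037, -p*log2(p) = 0.452820
  p = 3/16 = 0.187500: log2(p) = -2.415037, -p*log2(p) = 0.452820
  p = 4/16 = 0.250000: log2(p) = -2.000000, -p*log2(p) = 0.500000
  p = 6/16 = 0.375000: log2(p) = -1.415037, -p*log2(p) = 0.530639
H = 0.452820 + 0.452820 + 0.500000 + 0.530639 = 1.936279

H = 1.9363 bits/symbol


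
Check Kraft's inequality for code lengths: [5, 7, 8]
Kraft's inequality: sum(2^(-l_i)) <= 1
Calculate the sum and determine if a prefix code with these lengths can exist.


Sum = 2^(-5) + 2^(-7) + 2^(-8)
    = 0.03125 + 0.0078125 + 0.00390625
    = 11/256 = 0.04296875
Since 0.04296875 <= 1, Kraft's inequality IS satisfied.
A prefix code with these lengths CAN exist.

Kraft sum = 0.04296875. Satisfied.


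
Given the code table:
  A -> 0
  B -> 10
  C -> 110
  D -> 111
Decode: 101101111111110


Decoding:
10 -> B
110 -> C
111 -> D
111 -> D
111 -> D
0 -> A


Result: BCDDDA


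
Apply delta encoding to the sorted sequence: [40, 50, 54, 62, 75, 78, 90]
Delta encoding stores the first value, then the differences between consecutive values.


First value: 40
Deltas:
  50 - 40 = 10
  54 - 50 = 4
  62 - 54 = 8
  75 - 62 = 13
  78 - 75 = 3
  90 - 78 = 12


Delta encoded: [40, 10, 4, 8, 13, 3, 12]


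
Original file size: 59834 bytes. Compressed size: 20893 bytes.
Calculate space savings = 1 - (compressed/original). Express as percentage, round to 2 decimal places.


ratio = compressed/original = 20893/59834 = 0.349183
savings = 1 - ratio = 1 - 0.349183 = 0.650817
as a percentage: 0.650817 * 100 = 65.08%

Space savings = 1 - 20893/59834 = 65.08%


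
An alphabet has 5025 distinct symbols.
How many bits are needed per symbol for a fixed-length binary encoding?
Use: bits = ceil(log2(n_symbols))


log2(5025) = 12.2949
Bracket: 2^12 = 4096 < 5025 <= 2^13 = 8192
So ceil(log2(5025)) = 13

bits = ceil(log2(5025)) = ceil(12.2949) = 13 bits


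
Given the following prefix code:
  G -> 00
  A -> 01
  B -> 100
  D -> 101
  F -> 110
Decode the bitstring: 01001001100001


Decoding step by step:
Bits 01 -> A
Bits 00 -> G
Bits 100 -> B
Bits 110 -> F
Bits 00 -> G
Bits 01 -> A


Decoded message: AGBFGA


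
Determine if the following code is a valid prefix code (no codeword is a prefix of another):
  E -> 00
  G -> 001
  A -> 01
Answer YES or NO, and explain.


Checking each pair (does one codeword prefix another?):
  E='00' vs G='001': prefix -- VIOLATION

NO -- this is NOT a valid prefix code. E (00) is a prefix of G (001).


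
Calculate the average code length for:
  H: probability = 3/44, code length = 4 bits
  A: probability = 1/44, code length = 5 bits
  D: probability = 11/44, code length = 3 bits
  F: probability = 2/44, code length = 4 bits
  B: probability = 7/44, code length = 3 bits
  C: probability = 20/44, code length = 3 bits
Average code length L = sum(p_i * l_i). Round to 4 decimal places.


Weighted contributions p_i * l_i:
  H: (3/44) * 4 = 12/44
  A: (1/44) * 5 = 5/44
  D: (11/44) * 3 = 33/44
  F: (2/44) * 4 = 8/44
  B: (7/44) * 3 = 21/44
  C: (20/44) * 3 = 60/44
Sum = (12 + 5 + 33 + 8 + 21 + 60)/44 = 139/44

L = 139/44 = 3.1591 bits/symbol


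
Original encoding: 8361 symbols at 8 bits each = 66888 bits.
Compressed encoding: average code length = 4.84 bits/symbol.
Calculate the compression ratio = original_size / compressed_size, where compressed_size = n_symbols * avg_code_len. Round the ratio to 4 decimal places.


original_size = n_symbols * orig_bits = 8361 * 8 = 66888 bits
compressed_size = n_symbols * avg_code_len = 8361 * 4.84 = 40467.24 bits
ratio = original_size / compressed_size = 66888 / 40467.24 = 1.6529

Compression ratio = 1.6529


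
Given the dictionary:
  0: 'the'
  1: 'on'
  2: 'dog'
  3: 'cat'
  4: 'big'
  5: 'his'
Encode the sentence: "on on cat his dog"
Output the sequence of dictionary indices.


Look up each word in the dictionary:
  'on' -> 1
  'on' -> 1
  'cat' -> 3
  'his' -> 5
  'dog' -> 2

Encoded: [1, 1, 3, 5, 2]


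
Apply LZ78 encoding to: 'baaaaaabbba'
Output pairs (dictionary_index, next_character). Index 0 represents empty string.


LZ78 encoding steps:
Dictionary: {0: ''}
Step 1: w='' (idx 0), next='b' -> output (0, 'b'), add 'b' as idx 1
Step 2: w='' (idx 0), next='a' -> output (0, 'a'), add 'a' as idx 2
Step 3: w='a' (idx 2), next='a' -> output (2, 'a'), add 'aa' as idx 3
Step 4: w='aa' (idx 3), next='a' -> output (3, 'a'), add 'aaa' as idx 4
Step 5: w='b' (idx 1), next='b' -> output (1, 'b'), add 'bb' as idx 5
Step 6: w='b' (idx 1), next='a' -> output (1, 'a'), add 'ba' as idx 6


Encoded: [(0, 'b'), (0, 'a'), (2, 'a'), (3, 'a'), (1, 'b'), (1, 'a')]


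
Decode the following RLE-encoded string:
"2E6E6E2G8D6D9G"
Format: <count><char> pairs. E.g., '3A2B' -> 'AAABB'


Expanding each <count><char> pair:
  2E -> 'EE'
  6E -> 'EEEEEE'
  6E -> 'EEEEEE'
  2G -> 'GG'
  8D -> 'DDDDDDDD'
  6D -> 'DDDDDD'
  9G -> 'GGGGGGGGG'

Decoded = EEEEEEEEEEEEEEGGDDDDDDDDDDDDDDGGGGGGGGG


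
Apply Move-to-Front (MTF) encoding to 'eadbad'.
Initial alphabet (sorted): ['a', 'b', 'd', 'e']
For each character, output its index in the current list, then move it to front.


MTF encoding:
'e': index 3 in ['a', 'b', 'd', 'e'] -> ['e', 'a', 'b', 'd']
'a': index 1 in ['e', 'a', 'b', 'd'] -> ['a', 'e', 'b', 'd']
'd': index 3 in ['a', 'e', 'b', 'd'] -> ['d', 'a', 'e', 'b']
'b': index 3 in ['d', 'a', 'e', 'b'] -> ['b', 'd', 'a', 'e']
'a': index 2 in ['b', 'd', 'a', 'e'] -> ['a', 'b', 'd', 'e']
'd': index 2 in ['a', 'b', 'd', 'e'] -> ['d', 'a', 'b', 'e']


Output: [3, 1, 3, 3, 2, 2]
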